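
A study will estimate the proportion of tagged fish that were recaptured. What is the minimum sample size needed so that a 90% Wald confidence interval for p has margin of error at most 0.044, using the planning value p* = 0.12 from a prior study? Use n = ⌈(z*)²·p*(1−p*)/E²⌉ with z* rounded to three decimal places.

n = 148

For 90% confidence, z* = 1.645.
p*(1−p*) = 0.1056.
Required n before rounding: 2.706025 × 0.1056 / 0.044² = 147.601.
⌈147.601⌉ = 148.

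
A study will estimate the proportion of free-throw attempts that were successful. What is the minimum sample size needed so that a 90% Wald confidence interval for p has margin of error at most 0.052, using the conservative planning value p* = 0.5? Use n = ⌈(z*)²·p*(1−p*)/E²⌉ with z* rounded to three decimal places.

For 90% confidence, z* = 1.645.
p*(1−p*) = 0.2500.
Required n before rounding: 2.706025 × 0.2500 / 0.052² = 250.187.
Rounding up, n = 251.

n = 251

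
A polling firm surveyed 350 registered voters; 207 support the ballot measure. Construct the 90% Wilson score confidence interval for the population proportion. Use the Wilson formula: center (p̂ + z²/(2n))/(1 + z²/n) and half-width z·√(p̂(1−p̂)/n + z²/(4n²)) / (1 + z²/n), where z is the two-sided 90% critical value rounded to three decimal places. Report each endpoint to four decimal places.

Here p̂ = 207/350 = 0.59143 and z = 1.645 (z² = 2.706025).
1 + z²/n = 1.007732.
Adjusted center: (0.59143 + z²/(2n))/1.007732 = 0.59073.
Radicand: p̂(1−p̂)/n + z²/(4n²) = 0.000690402 + 0.000005523 = 0.000695925.
Half-width = 1.645·√0.000695925/1.007732 = 0.04306.
So the interval runs from 0.5477 to 0.6338.

(0.5477, 0.6338)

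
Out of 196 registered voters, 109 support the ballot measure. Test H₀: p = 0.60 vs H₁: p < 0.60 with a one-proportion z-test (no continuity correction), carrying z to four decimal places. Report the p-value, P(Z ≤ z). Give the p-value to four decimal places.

p-value = 0.1049

Sample proportion p̂ = 109/196 = 0.55612.
Under H₀, SE = √(p₀(1−p₀)/n) = √(0.60·0.40/196) = √0.001224490 = 0.034993.
Test statistic (full precision, shown to 4 dp): z = (109/196 − 0.60)/SE₀ ≈ -1.2539.
From the standard normal, P(Z ≤ z) = 0.1049.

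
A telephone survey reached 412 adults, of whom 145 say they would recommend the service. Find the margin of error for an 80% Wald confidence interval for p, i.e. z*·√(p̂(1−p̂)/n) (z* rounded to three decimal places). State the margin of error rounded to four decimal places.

Sample proportion p̂ = 145/412 = 0.35194.
SE(p̂) = √(0.35194·0.64806/412) = 0.023528.
For 80% confidence, z* = 1.282.
Margin of error = z*·SE = 1.282 × 0.023528 = 0.0302.

ME = 0.0302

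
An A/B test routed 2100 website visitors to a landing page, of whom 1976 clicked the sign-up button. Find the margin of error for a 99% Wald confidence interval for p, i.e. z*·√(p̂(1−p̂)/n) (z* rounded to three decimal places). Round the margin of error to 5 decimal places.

ME = 0.01325

p̂ = 1976/2100 = 0.94095.
SE = √(p̂(1−p̂)/n) = √(0.055561/2100) = 0.005144.
For 99% confidence, z* = 2.576.
So ME = 0.01325.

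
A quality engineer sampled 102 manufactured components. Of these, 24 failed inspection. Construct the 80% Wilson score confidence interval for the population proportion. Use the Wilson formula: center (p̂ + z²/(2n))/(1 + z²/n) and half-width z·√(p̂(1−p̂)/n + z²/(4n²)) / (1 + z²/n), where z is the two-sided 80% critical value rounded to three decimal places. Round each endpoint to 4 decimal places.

Here p̂ = 24/102 = 0.23529 and z = 1.282 (z² = 1.643524).
Denominator 1 + z²/n = 1 + 1.643524/102 = 1.016113.
Center = (0.23529 + 0.008056)/1.016113 = 0.23949.
Radicand: p̂(1−p̂)/n + z²/(4n²) = 0.001764027 + 0.000039493 = 0.001803520.
Half-width = z·√(radicand)/denom = 1.282·0.042468/1.016113 = 0.05358.
Interval: 0.23949 ± 0.05358 → (0.1859, 0.2931).

(0.1859, 0.2931)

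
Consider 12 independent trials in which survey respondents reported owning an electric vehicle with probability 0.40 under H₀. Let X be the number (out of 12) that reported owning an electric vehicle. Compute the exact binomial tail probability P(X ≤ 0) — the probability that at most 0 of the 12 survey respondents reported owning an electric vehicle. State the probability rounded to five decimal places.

P = 0.00218

X ~ Binomial(n=12, p=0.40).
P(X ≤ 0) = C(12,0)·0.40^0·0.60^12.
= 0.002177 = 0.00218.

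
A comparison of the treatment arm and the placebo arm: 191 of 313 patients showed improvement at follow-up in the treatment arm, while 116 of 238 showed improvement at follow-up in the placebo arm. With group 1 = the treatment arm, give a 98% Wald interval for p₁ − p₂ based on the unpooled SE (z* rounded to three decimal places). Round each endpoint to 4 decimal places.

(0.0239, 0.2218)

p̂₁ = 191/313 = 0.61022, p̂₂ = 116/238 = 0.48739; p̂₁ − p̂₂ = 0.12283.
Unpooled SE = √(p̂₁(1−p̂₁)/n₁ + p̂₂(1−p̂₂)/n₂) = √(0.000759907 + 0.001049753) = 0.042540.
The 98% critical value is z* = 2.326. Margin of error = 0.09895.
CI: 0.12283 ± 0.09895 = (0.0239, 0.2218).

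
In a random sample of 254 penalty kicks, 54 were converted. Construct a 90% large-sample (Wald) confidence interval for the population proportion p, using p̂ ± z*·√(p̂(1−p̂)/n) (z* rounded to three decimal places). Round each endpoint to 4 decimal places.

(0.1704, 0.2548)

The sample proportion is 54/254 = 0.21260.
SE = √(p̂(1−p̂)/n) = √(0.167400/254) = 0.025672.
z* = 1.645 at the 90% level.
Margin = 1.645·0.025672 = 0.04223.
CI: 0.21260 ± 0.04223 = (0.1704, 0.2548).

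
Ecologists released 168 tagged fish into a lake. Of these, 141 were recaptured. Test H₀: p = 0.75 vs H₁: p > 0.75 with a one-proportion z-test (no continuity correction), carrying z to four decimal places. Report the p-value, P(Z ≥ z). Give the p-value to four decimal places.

p-value = 0.0038

With x = 141 successes in n = 168, p̂ = 0.83929.
Null standard error: √(0.75·0.25/168) = √0.001116071 = 0.033408.
z = (p̂ − p₀)/SE = (141/168 − 0.75)/0.033408 ≈ 2.6726.
p-value = P(Z ≥ z) with z = 2.6726 → 0.0038.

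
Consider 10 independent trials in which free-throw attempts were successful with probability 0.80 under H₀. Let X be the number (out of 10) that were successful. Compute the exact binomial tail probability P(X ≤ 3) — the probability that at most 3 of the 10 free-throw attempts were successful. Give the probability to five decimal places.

X is binomial with n = 10 and p = 0.80.
P(X ≤ 3) = C(10,0)·0.80^0·0.20^10 + C(10,1)·0.80^1·0.20^9 + C(10,2)·0.80^2·0.20^8 + C(10,3)·0.80^3·0.20^7.
= 0.000000 + 0.000004 + 0.000074 + 0.000786 = 0.00086.

P = 0.00086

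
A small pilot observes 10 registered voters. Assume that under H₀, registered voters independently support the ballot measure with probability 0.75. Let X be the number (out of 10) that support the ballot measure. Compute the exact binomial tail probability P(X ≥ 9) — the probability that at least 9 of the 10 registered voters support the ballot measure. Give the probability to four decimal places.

X is binomial with n = 10 and p = 0.75.
P(X ≥ 9) = C(10,9)·0.75^9·0.25^1 + C(10,10)·0.75^10·0.25^0.
= 0.187712 + 0.056314 = 0.2440.

P = 0.2440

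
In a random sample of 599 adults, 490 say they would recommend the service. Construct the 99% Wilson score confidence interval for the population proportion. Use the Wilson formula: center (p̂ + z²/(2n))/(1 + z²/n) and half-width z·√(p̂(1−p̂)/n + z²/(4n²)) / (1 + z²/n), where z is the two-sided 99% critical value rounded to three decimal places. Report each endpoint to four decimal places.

Here p̂ = 490/599 = 0.81803 and z = 2.576 (z² = 6.635776).
Denominator 1 + z²/n = 1 + 6.635776/599 = 1.011078.
Adjusted center: (0.81803 + z²/(2n))/1.011078 = 0.81455.
Radicand: p̂(1−p̂)/n + z²/(4n²) = 0.000248509 + 0.000004624 = 0.000253133.
Half-width = z·√(radicand)/denom = 2.576·0.015910/1.011078 = 0.04054.
CI: 0.81455 ± 0.04054 = (0.7740, 0.8551).

(0.7740, 0.8551)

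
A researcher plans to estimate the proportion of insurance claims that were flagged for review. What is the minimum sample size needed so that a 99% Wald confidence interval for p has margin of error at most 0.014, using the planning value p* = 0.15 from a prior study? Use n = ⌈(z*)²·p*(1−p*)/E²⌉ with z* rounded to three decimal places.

n = 4317

The 99% critical value is z* = 2.576.
p*(1−p*) = 0.1275.
Required n before rounding: 6.635776 × 0.1275 / 0.014² = 4316.640.
⌈4316.640⌉ = 4317.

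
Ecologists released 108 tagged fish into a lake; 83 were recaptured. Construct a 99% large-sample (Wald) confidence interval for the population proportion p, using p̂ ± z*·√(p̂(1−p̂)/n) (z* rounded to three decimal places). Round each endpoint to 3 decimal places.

(0.664, 0.873)

With x = 83 successes in n = 108, p̂ = 0.76852.
SE = √(p̂(1−p̂)/n) = √(0.177898/108) = 0.040586.
The 99% critical value is z* = 2.576.
Margin = 2.576·0.040586 = 0.10455.
So the interval runs from 0.664 to 0.873.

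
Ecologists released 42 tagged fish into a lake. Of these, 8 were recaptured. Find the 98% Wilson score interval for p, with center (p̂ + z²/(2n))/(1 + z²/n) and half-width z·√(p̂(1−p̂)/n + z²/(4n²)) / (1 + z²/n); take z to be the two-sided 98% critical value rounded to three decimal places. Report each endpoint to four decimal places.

p̂ = 8/42 = 0.19048; z = 2.326, so z² = 5.410276.
Denominator 1 + z²/n = 1 + 5.410276/42 = 1.128816.
Adjusted center: (0.19048 + z²/(2n))/1.128816 = 0.22580.
Radicand: p̂(1−p̂)/n + z²/(4n²) = 0.003671310 + 0.000766762 = 0.004438072.
Half-width = z·√(radicand)/denom = 2.326·0.066619/1.128816 = 0.13727.
Interval: 0.22580 ± 0.13727 → (0.0885, 0.3631).

(0.0885, 0.3631)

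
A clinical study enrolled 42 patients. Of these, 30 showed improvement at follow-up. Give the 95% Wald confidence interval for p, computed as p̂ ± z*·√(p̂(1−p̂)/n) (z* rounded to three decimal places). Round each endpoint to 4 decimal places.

(0.5777, 0.8509)

Sample proportion p̂ = 30/42 = 0.71429.
SE = √(p̂(1−p̂)/n) = √(0.204082/42) = 0.069707.
The 95% critical value is z* = 1.960.
Margin = 1.960·0.069707 = 0.13663.
So the interval runs from 0.5777 to 0.8509.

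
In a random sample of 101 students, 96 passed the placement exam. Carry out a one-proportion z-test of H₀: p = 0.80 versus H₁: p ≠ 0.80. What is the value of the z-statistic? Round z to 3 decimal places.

With x = 96 successes in n = 101, p̂ = 0.95050.
Under H₀, SE = √(p₀(1−p₀)/n) = √(0.80·0.20/101) = √0.001584158 = 0.039801.
Test statistic: z = 0.15050/0.039801 = 3.781.

z = 3.781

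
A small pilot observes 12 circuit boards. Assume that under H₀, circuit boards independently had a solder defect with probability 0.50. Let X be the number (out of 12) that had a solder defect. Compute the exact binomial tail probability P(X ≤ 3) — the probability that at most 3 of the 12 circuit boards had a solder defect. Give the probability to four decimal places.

X is binomial with n = 12 and p = 0.50.
P(X ≤ 3) = C(12,0)·0.50^0·0.50^12 + C(12,1)·0.50^1·0.50^11 + C(12,2)·0.50^2·0.50^10 + C(12,3)·0.50^3·0.50^9.
= 0.000244 + 0.002930 + 0.016113 + 0.053711 = 0.0730.

P = 0.0730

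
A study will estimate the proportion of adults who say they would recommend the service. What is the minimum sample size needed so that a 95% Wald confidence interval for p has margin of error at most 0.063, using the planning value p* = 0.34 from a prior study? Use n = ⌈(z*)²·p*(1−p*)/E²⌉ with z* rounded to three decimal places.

The 95% critical value is z* = 1.960.
p*(1−p*) = 0.34·0.66 = 0.2244.
(z*)²·p*(1−p*)/E² = 3.841600·0.2244/0.003969 = 217.197.
⌈217.197⌉ = 218.

n = 218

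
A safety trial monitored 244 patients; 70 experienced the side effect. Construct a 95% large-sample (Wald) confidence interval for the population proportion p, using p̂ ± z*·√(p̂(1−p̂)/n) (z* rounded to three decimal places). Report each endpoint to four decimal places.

The sample proportion is 70/244 = 0.28689.
SE(p̂) = √(0.28689·0.71311/244) = 0.028956.
z* = 1.960 at the 95% level.
Margin of error: 1.960 × 0.028956 = 0.05675.
CI: 0.28689 ± 0.05675 = (0.2301, 0.3436).

(0.2301, 0.3436)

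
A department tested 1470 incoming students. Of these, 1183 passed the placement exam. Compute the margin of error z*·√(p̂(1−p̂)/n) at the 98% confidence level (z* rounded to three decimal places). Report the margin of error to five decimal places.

ME = 0.02405

The sample proportion is 1183/1470 = 0.80476.
SE = √(p̂(1−p̂)/n) = √(0.157120/1470) = 0.010338.
The 98% critical value is z* = 2.326.
Margin of error = z*·SE = 2.326 × 0.010338 = 0.02405.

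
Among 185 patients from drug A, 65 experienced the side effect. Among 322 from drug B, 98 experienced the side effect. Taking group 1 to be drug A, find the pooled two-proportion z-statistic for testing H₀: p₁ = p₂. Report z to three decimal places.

p̂₁ = 65/185 = 0.35135, p̂₂ = 98/322 = 0.30435.
Pooling: p̂ = 163/507 = 0.32150.
SE = √[p̂(1−p̂)(1/n₁+1/n₂)] = √[0.32150·0.67850·(1/185+1/322)] ≈ 0.043088.
z = (p̂₁ − p̂₂)/SE = (0.35135 − 0.30435)/0.043088 = 0.04700/0.043088 = 1.091.

z = 1.091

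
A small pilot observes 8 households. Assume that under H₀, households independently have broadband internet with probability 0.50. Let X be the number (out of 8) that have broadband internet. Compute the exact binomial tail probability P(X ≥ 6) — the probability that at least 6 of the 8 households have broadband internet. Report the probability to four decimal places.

X ~ Binomial(n=8, p=0.50).
P(X ≥ 6) = C(8,6)·0.50^6·0.50^2 + C(8,7)·0.50^7·0.50^1 + C(8,8)·0.50^8·0.50^0.
= 0.109375 + 0.031250 + 0.003906 = 0.1445.

P = 0.1445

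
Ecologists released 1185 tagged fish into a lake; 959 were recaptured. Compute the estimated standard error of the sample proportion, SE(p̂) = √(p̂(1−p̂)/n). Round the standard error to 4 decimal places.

Sample proportion p̂ = 959/1185 = 0.80928.
p̂(1−p̂) = 0.80928·0.19072 = 0.154346.
SE = √(0.154346/1185) = √0.000130250 = 0.0114.

SE = 0.0114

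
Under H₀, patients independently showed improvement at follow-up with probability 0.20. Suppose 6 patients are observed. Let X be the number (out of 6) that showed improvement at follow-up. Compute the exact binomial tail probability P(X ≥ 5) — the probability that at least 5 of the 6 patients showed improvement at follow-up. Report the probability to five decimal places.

X is binomial with n = 6 and p = 0.20.
P(X ≥ 5) = C(6,5)·0.20^5·0.80^1 + C(6,6)·0.20^6·0.80^0.
= 0.001536 + 0.000064 = 0.00160.

P = 0.00160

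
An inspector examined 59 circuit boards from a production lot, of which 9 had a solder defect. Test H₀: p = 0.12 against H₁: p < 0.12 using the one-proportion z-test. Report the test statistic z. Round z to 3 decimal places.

z = 0.769

Sample proportion p̂ = 9/59 = 0.15254.
SE₀ = √(0.12·0.88/59) = 0.042306.
z = (p̂ − p₀)/SE = (0.15254 − 0.12)/0.042306 = 0.769.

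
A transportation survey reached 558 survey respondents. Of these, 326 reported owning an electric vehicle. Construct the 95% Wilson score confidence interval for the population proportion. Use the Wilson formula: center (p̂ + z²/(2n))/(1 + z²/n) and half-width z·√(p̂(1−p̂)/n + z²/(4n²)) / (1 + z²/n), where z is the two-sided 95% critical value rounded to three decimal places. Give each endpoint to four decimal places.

Here p̂ = 326/558 = 0.58423 and z = 1.960 (z² = 3.841600).
Denominator 1 + z²/n = 1 + 3.841600/558 = 1.006885.
Adjusted center: (0.58423 + z²/(2n))/1.006885 = 0.58365.
Radicand: p̂(1−p̂)/n + z²/(4n²) = 0.000435314 + 0.000003084 = 0.000438398.
Half-width = z·√(radicand)/denom = 1.960·0.020938/1.006885 = 0.04076.
CI: 0.58365 ± 0.04076 = (0.5429, 0.6244).

(0.5429, 0.6244)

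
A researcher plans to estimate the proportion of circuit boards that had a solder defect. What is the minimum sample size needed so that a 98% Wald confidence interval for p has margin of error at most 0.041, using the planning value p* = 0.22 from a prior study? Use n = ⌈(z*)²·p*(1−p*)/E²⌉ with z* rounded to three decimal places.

For 98% confidence, z* = 2.326.
p*(1−p*) = 0.1716.
(z*)²·p*(1−p*)/E² = 5.410276·0.1716/0.001681 = 552.292.
Rounding up, n = 553.

n = 553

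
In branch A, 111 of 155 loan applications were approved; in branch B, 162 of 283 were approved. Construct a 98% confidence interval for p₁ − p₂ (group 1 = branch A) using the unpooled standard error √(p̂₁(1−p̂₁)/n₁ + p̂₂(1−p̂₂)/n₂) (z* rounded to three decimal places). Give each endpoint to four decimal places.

p̂₁ = 111/155 = 0.71613, p̂₂ = 162/283 = 0.57244; p̂₁ − p̂₂ = 0.14369.
Unpooled SE = √(p̂₁(1−p̂₁)/n₁ + p̂₂(1−p̂₂)/n₂) = √(0.001311537 + 0.000864851) = 0.046652.
For 98% confidence, z* = 2.326. Margin = 2.326·0.046652 = 0.10851.
CI: 0.14369 ± 0.10851 = (0.0352, 0.2522).

(0.0352, 0.2522)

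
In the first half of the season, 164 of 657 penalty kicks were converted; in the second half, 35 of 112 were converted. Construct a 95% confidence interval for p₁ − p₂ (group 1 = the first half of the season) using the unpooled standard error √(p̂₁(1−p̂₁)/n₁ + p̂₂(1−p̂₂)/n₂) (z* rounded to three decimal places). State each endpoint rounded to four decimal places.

p̂₁ = 0.24962, p̂₂ = 0.31250, so the observed difference is -0.06288.
Unpooled SE = √(p̂₁(1−p̂₁)/n₁ + p̂₂(1−p̂₂)/n₂) = √(0.000285098 + 0.001918248) = 0.046940.
The 95% critical value is z* = 1.960. Margin of error = 0.09200.
CI: -0.06288 ± 0.09200 = (-0.1549, 0.0291).

(-0.1549, 0.0291)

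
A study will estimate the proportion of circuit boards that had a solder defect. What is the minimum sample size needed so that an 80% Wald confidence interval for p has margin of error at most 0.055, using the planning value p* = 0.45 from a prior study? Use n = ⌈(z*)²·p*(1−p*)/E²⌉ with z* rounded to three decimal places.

The 80% critical value is z* = 1.282.
p*(1−p*) = 0.2475.
Required n before rounding: 1.643524 × 0.2475 / 0.055² = 134.470.
Rounding up, n = 135.

n = 135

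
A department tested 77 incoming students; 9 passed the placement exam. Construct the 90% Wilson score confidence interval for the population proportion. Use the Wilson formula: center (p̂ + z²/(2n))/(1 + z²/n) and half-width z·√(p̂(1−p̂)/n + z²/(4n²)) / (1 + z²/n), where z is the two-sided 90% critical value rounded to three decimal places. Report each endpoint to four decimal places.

p̂ = 9/77 = 0.11688; z = 1.645, so z² = 2.706025.
Denominator 1 + z²/n = 1 + 2.706025/77 = 1.035143.
Center = (0.11688 + 0.017572)/1.035143 = 0.12989.
Radicand: p̂(1−p̂)/n + z²/(4n²) = 0.001340538 + 0.000114101 = 0.001454639.
Half-width = 1.645·√0.001454639/1.035143 = 0.06061.
Interval: 0.12989 ± 0.06061 → (0.0693, 0.1905).

(0.0693, 0.1905)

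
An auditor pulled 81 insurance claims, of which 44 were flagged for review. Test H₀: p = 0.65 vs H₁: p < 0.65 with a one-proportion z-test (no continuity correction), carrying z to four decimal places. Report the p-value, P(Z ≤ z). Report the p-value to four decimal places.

p-value = 0.0220

With x = 44 successes in n = 81, p̂ = 0.54321.
Null standard error: √(0.65·0.35/81) = √0.002808642 = 0.052997.
Test statistic (full precision, shown to 4 dp): z = (44/81 − 0.65)/SE₀ ≈ -2.0150.
p-value = P(Z ≤ z) with z = -2.0150 → 0.0220.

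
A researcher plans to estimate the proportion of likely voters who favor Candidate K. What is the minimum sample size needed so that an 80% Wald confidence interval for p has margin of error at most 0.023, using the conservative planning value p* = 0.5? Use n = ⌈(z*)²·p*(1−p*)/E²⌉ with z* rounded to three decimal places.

z* = 1.282 at the 80% level.
p*(1−p*) = 0.50·0.50 = 0.2500.
Required n before rounding: 1.643524 × 0.2500 / 0.023² = 776.713.
Rounding up, n = 777.

n = 777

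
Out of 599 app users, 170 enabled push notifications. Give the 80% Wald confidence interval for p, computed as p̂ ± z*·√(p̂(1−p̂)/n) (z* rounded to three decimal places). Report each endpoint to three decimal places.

(0.260, 0.307)

Sample proportion p̂ = 170/599 = 0.28381.
Standard error of p̂: √(0.203260/599) = √0.000339333 = 0.018421.
The 80% critical value is z* = 1.282.
Margin of error: 1.282 × 0.018421 = 0.02362.
CI: 0.28381 ± 0.02362 = (0.260, 0.307).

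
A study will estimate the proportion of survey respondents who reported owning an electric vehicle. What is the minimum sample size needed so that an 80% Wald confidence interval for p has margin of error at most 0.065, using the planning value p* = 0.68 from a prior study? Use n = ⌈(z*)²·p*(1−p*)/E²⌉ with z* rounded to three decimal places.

n = 85

The 80% critical value is z* = 1.282.
p*(1−p*) = 0.68·0.32 = 0.2176.
(z*)²·p*(1−p*)/E² = 1.643524·0.2176/0.004225 = 84.646.
⌈84.646⌉ = 85.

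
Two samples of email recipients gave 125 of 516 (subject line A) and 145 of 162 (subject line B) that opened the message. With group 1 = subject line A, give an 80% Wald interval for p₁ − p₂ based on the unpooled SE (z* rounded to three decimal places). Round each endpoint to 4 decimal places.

(-0.6920, -0.6136)

p̂₁ = 125/516 = 0.24225, p̂₂ = 145/162 = 0.89506; p̂₁ − p̂₂ = -0.65281.
Unpooled SE = √(p̂₁(1−p̂₁)/n₁ + p̂₂(1−p̂₂)/n₂) = √(0.000355744 + 0.000579792) = 0.030587.
For 80% confidence, z* = 1.282. Margin = 1.282·0.030587 = 0.03921.
So the interval runs from -0.6920 to -0.6136.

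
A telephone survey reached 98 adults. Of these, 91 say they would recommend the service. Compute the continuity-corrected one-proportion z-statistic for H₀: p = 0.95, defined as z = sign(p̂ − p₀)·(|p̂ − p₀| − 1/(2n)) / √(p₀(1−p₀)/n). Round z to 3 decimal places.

Sample proportion p̂ = 91/98 = 0.92857. p̂ − p₀ = -0.021429.
1/(2n) = 0.005102.
Corrected numerator: |-0.021429| − 0.005102 = 0.016327.
Null standard error: √(0.95·0.05/98) = √0.000484694 = 0.022016.
z = (−)0.016327/0.022016 = -0.742.

z = -0.742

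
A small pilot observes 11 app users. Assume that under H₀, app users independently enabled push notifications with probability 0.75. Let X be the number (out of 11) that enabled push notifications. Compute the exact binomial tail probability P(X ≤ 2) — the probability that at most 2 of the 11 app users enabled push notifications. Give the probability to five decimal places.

P = 0.00013

X ~ Binomial(n=11, p=0.75).
P(X ≤ 2) = C(11,0)·0.75^0·0.25^11 + C(11,1)·0.75^1·0.25^10 + C(11,2)·0.75^2·0.25^9.
= 0.000000 + 0.000008 + 0.000118 = 0.00013.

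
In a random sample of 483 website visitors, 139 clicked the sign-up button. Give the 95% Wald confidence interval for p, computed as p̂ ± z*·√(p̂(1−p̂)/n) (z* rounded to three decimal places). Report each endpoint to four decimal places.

With x = 139 successes in n = 483, p̂ = 0.28778.
Standard error of p̂: √(0.204965/483) = √0.000424357 = 0.020600.
The 95% critical value is z* = 1.960.
Margin = 1.960·0.020600 = 0.04038.
Interval: 0.28778 ± 0.04038 → (0.2474, 0.3282).

(0.2474, 0.3282)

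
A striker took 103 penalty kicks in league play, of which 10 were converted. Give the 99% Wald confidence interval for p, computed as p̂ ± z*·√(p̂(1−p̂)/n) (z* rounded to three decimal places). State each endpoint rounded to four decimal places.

(0.0219, 0.1722)

With x = 10 successes in n = 103, p̂ = 0.09709.
SE(p̂) = √(0.09709·0.90291/103) = 0.029173.
For 99% confidence, z* = 2.576.
Margin of error: 2.576 × 0.029173 = 0.07515.
So the interval runs from 0.0219 to 0.1722.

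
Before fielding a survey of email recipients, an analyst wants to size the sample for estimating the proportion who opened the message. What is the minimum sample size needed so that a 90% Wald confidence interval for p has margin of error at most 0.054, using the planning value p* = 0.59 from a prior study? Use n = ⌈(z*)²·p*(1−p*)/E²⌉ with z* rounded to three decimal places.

n = 225

For 90% confidence, z* = 1.645.
p*(1−p*) = 0.59·0.41 = 0.2419.
Required n before rounding: 2.706025 × 0.2419 / 0.054² = 224.481.
⌈224.481⌉ = 225.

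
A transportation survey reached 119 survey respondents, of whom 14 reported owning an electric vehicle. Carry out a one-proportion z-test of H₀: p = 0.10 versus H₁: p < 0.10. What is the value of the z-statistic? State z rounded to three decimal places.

The sample proportion is 14/119 = 0.11765.
Null standard error: √(0.10·0.90/119) = √0.000756303 = 0.027501.
z = (0.11765 − 0.10)/0.027501 = 0.01765/0.027501 = 0.642.

z = 0.642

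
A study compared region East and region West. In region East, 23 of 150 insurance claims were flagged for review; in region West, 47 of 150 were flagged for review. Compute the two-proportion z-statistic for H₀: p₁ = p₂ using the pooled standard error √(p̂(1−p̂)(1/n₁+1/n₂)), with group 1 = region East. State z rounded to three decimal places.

Sample proportions: p̂₁ = 23/150 = 0.15333 and p̂₂ = 47/150 = 0.31333.
Pooling: p̂ = 70/300 = 0.23333.
Pooled SE = √[0.1788889·0.01333333] ≈ 0.048838.
z = -0.16000/0.048838 = -3.276.

z = -3.276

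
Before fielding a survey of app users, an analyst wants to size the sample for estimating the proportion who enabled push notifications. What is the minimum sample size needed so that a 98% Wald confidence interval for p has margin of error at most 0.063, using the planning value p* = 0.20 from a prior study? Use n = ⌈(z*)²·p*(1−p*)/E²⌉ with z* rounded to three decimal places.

n = 219

For 98% confidence, z* = 2.326.
p*(1−p*) = 0.1600.
(z*)²·p*(1−p*)/E² = 5.410276·0.1600/0.003969 = 218.101.
Rounding up, n = 219.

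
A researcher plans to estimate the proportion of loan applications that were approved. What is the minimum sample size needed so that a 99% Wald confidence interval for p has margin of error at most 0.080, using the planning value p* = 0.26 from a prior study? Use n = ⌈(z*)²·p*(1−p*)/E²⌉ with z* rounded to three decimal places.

n = 200

z* = 2.576 at the 99% level.
p*(1−p*) = 0.1924.
(z*)²·p*(1−p*)/E² = 6.635776·0.1924/0.006400 = 199.488.
⌈199.488⌉ = 200.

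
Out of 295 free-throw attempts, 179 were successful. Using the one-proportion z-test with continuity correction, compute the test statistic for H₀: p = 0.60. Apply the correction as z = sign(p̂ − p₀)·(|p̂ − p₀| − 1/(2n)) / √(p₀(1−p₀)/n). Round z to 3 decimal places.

With x = 179 successes in n = 295, p̂ = 0.60678. p̂ − p₀ = 0.006780.
1/(2n) = 0.001695.
Corrected numerator: |0.006780| − 0.001695 = 0.005085.
Under H₀, SE = √(p₀(1−p₀)/n) = √(0.60·0.40/295) = √0.000813559 = 0.028523.
z = (+)0.005085/0.028523 = 0.178.

z = 0.178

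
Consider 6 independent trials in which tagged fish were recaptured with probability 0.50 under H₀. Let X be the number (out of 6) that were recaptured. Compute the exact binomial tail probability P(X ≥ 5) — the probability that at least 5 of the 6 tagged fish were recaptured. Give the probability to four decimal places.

P = 0.1094

X is binomial with n = 6 and p = 0.50.
P(X ≥ 5) = C(6,5)·0.50^5·0.50^1 + C(6,6)·0.50^6·0.50^0.
= 0.093750 + 0.015625 = 0.1094.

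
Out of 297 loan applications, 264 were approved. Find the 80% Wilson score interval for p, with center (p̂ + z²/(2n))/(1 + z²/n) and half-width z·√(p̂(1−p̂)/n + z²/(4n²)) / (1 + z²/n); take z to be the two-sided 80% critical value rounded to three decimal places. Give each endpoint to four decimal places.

p̂ = 264/297 = 0.88889; z = 1.282, so z² = 1.643524.
Denominator 1 + z²/n = 1 + 1.643524/297 = 1.005534.
Adjusted center: (0.88889 + z²/(2n))/1.005534 = 0.88675.
Radicand: p̂(1−p̂)/n + z²/(4n²) = 0.000332544 + 0.000004658 = 0.000337202.
Half-width = z·√(radicand)/denom = 1.282·0.018363/1.005534 = 0.02341.
So the interval runs from 0.8633 to 0.9102.

(0.8633, 0.9102)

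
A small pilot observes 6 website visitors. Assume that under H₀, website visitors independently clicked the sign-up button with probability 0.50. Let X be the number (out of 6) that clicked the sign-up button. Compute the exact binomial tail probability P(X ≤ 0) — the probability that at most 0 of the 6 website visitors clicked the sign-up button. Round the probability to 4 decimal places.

P = 0.0156

X ~ Binomial(n=6, p=0.50).
P(X ≤ 0) = C(6,0)·0.50^0·0.50^6.
= 0.015625 = 0.0156.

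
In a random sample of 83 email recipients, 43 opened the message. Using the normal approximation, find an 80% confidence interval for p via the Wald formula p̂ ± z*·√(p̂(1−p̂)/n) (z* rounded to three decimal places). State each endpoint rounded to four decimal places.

(0.4478, 0.5884)

p̂ = 43/83 = 0.51807.
SE(p̂) = √(0.51807·0.48193/83) = 0.054846.
z* = 1.282 at the 80% level.
Margin of error: 1.282 × 0.054846 = 0.07031.
CI: 0.51807 ± 0.07031 = (0.4478, 0.5884).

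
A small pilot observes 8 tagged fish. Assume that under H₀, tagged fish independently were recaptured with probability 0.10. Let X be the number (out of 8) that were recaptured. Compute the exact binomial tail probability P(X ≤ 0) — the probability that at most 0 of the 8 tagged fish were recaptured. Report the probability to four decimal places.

X ~ Binomial(n=8, p=0.10).
P(X ≤ 0) = C(8,0)·0.10^0·0.90^8.
= 0.430467 = 0.4305.

P = 0.4305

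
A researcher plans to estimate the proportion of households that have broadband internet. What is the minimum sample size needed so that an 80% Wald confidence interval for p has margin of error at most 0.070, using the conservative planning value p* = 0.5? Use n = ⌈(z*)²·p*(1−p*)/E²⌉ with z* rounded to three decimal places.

n = 84

z* = 1.282 at the 80% level.
p*(1−p*) = 0.2500.
(z*)²·p*(1−p*)/E² = 1.643524·0.2500/0.004900 = 83.853.
⌈83.853⌉ = 84.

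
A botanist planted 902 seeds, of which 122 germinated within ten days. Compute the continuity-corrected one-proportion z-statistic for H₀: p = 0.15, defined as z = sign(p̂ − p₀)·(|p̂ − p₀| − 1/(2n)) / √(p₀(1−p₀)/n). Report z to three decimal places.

The sample proportion is 122/902 = 0.13525. p̂ − p₀ = -0.014745.
1/(2n) = 0.000554.
Corrected numerator: |-0.014745| − 0.000554 = 0.014191.
Under H₀, SE = √(p₀(1−p₀)/n) = √(0.15·0.85/902) = √0.000141353 = 0.011889.
z = (−)0.014191/0.011889 = -1.194.

z = -1.194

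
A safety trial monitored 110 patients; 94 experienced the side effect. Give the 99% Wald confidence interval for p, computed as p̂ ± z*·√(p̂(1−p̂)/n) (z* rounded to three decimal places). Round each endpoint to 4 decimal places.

(0.7680, 0.9411)

With x = 94 successes in n = 110, p̂ = 0.85455.
SE = √(p̂(1−p̂)/n) = √(0.124298/110) = 0.033615.
The 99% critical value is z* = 2.576.
Margin of error: 2.576 × 0.033615 = 0.08659.
So the interval runs from 0.7680 to 0.9411.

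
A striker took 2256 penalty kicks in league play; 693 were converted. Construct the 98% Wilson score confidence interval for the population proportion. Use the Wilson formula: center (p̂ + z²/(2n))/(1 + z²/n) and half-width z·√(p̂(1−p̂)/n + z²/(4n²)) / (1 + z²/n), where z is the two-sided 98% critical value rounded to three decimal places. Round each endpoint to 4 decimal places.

p̂ = 693/2256 = 0.30718; z = 2.326, so z² = 5.410276.
Denominator 1 + z²/n = 1 + 5.410276/2256 = 1.002398.
Center = (0.30718 + 0.001199)/1.002398 = 0.30764.
Radicand: p̂(1−p̂)/n + z²/(4n²) = 0.000094335 + 0.000000266 = 0.000094601.
Half-width = 2.326·√0.000094601/1.002398 = 0.02257.
Interval: 0.30764 ± 0.02257 → (0.2851, 0.3302).

(0.2851, 0.3302)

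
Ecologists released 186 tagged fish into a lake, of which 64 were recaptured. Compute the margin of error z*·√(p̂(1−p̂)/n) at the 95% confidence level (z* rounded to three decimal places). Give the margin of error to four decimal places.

ME = 0.0683

Sample proportion p̂ = 64/186 = 0.34409.
SE = √(p̂(1−p̂)/n) = √(0.225691/186) = 0.034834.
The 95% critical value is z* = 1.960.
So ME = 0.0683.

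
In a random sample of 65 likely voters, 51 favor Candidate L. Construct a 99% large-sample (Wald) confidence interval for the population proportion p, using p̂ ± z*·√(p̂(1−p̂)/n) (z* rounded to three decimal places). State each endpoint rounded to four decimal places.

p̂ = 51/65 = 0.78462.
SE = √(p̂(1−p̂)/n) = √(0.168994/65) = 0.050989.
The 99% critical value is z* = 2.576.
Margin = 2.576·0.050989 = 0.13135.
Interval: 0.78462 ± 0.13135 → (0.6533, 0.9160).

(0.6533, 0.9160)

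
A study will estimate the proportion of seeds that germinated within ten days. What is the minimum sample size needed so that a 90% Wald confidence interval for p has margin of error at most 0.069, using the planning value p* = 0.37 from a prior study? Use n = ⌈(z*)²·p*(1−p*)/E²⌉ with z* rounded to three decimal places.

The 90% critical value is z* = 1.645.
p*(1−p*) = 0.2331.
Required n before rounding: 2.706025 × 0.2331 / 0.069² = 132.488.
Rounding up, n = 133.

n = 133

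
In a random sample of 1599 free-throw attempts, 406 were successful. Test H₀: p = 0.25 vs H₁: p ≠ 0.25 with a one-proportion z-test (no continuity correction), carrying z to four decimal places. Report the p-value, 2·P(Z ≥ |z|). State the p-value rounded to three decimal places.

With x = 406 successes in n = 1599, p̂ = 0.25391.
Null standard error: √(0.25·0.75/1599) = √0.000117261 = 0.010829.
Test statistic (full precision, shown to 4 dp): z = (406/1599 − 0.25)/SE₀ ≈ 0.3610.
From the standard normal, 2·P(Z ≥ |z|) = 0.718.

p-value = 0.718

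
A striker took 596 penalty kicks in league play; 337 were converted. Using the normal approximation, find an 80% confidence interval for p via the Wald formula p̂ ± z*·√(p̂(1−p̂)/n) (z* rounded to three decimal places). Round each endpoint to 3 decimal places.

p̂ = 337/596 = 0.56544.
SE(p̂) = √(0.56544·0.43456/596) = 0.020305.
The 80% critical value is z* = 1.282.
Margin of error: 1.282 × 0.020305 = 0.02603.
So the interval runs from 0.539 to 0.591.

(0.539, 0.591)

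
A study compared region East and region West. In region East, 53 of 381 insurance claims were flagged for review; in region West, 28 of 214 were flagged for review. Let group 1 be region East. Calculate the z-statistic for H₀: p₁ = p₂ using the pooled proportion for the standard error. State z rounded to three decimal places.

z = 0.282

Sample proportions: p̂₁ = 53/381 = 0.13911 and p̂₂ = 28/214 = 0.13084.
Pooling: p̂ = 81/595 = 0.13613.
Pooled SE = √[0.1176019·0.00729757] ≈ 0.029295.
z = 0.00827/0.029295 = 0.282.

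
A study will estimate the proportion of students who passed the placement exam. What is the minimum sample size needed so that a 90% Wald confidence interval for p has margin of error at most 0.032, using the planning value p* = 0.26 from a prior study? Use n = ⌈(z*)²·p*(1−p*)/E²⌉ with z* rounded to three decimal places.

n = 509

z* = 1.645 at the 90% level.
p*(1−p*) = 0.1924.
(z*)²·p*(1−p*)/E² = 2.706025·0.1924/0.001024 = 508.437.
Rounding up, n = 509.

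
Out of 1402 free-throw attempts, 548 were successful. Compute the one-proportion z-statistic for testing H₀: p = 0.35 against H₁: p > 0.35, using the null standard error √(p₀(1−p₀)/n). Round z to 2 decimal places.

The sample proportion is 548/1402 = 0.39087.
Under H₀, SE = √(p₀(1−p₀)/n) = √(0.35·0.65/1402) = √0.000162268 = 0.012738.
z = (p̂ − p₀)/SE = (0.39087 − 0.35)/0.012738 = 3.21.

z = 3.21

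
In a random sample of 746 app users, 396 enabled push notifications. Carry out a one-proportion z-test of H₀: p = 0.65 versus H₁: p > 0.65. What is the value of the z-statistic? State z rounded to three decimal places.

z = -6.824

With x = 396 successes in n = 746, p̂ = 0.53083.
SE₀ = √(0.65·0.35/746) = 0.017463.
Test statistic: z = -0.11917/0.017463 = -6.824.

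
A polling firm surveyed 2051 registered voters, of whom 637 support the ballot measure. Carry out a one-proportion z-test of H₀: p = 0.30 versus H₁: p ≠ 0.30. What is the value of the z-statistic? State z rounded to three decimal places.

With x = 637 successes in n = 2051, p̂ = 0.31058.
Under H₀, SE = √(p₀(1−p₀)/n) = √(0.30·0.70/2051) = √0.000102389 = 0.010119.
z = (p̂ − p₀)/SE = (0.31058 − 0.30)/0.010119 = 1.046.

z = 1.046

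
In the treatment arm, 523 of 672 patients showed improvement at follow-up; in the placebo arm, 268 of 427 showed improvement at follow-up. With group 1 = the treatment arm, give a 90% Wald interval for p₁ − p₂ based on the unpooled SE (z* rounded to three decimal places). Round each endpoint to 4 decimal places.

p̂₁ = 0.77827, p̂₂ = 0.62763, so the observed difference is 0.15064.
SE = √(0.000256791 + 0.000547329) = √0.000804120 = 0.028357.
The 90% critical value is z* = 1.645. Margin of error = 0.04665.
So the interval runs from 0.1040 to 0.1973.

(0.1040, 0.1973)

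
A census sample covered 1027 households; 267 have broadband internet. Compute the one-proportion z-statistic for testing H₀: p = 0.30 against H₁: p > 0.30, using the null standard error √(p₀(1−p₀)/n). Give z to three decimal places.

The sample proportion is 267/1027 = 0.25998.
Null standard error: √(0.30·0.70/1027) = √0.000204479 = 0.014300.
Test statistic: z = -0.04002/0.014300 = -2.799.

z = -2.799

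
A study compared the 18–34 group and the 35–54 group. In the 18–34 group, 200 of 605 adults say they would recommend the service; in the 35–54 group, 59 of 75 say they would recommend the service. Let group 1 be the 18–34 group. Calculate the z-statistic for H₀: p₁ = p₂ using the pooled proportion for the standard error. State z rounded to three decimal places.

Sample proportions: p̂₁ = 200/605 = 0.33058 and p̂₂ = 59/75 = 0.78667.
Pooling: p̂ = 259/680 = 0.38088.
SE = √[p̂(1−p̂)(1/n₁+1/n₂)] = √[0.38088·0.61912·(1/605+1/75)] ≈ 0.059447.
z = (p̂₁ − p̂₂)/SE = (0.33058 − 0.78667)/0.059447 = -0.45609/0.059447 = -7.672.

z = -7.672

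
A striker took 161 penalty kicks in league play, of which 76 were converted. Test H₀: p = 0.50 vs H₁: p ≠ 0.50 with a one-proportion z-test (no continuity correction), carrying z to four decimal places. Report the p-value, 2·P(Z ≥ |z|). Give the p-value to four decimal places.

p-value = 0.4781

p̂ = 76/161 = 0.47205.
SE₀ = √(0.50·0.50/161) = 0.039406.
Test statistic (full precision, shown to 4 dp): z = (76/161 − 0.50)/SE₀ ≈ -0.7093.
p-value = 2·P(Z ≥ |z|) with z = -0.7093 → 0.4781.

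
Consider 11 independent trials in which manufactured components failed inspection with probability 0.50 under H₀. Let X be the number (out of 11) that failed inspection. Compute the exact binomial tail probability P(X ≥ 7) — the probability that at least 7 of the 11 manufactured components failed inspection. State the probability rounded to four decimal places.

P = 0.2744

X is binomial with n = 11 and p = 0.50.
P(X ≥ 7) = Σ_{j=7}^{11} C(11,j)·0.50^j·0.50^{11−j}.
= 0.161133 + 0.080566 + 0.026855 + 0.005371 + 0.000488 = 0.2744.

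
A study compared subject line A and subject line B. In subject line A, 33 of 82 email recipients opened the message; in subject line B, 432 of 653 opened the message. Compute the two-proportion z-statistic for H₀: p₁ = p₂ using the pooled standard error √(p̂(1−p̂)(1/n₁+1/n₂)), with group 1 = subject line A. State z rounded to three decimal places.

Sample proportions: p̂₁ = 33/82 = 0.40244 and p̂₂ = 432/653 = 0.66156.
Pooling: p̂ = 465/735 = 0.63265.
SE = √[p̂(1−p̂)(1/n₁+1/n₂)] = √[0.63265·0.36735·(1/82+1/653)] ≈ 0.056481.
z = (p̂₁ − p̂₂)/SE = (0.40244 − 0.66156)/0.056481 = -0.25912/0.056481 = -4.588.

z = -4.588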